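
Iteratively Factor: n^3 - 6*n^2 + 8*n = (n)*(n^2 - 6*n + 8) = n*(n - 4)*(n - 2)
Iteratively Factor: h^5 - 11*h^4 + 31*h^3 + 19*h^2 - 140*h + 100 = (h - 1)*(h^4 - 10*h^3 + 21*h^2 + 40*h - 100) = (h - 5)*(h - 1)*(h^3 - 5*h^2 - 4*h + 20) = (h - 5)^2*(h - 1)*(h^2 - 4) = (h - 5)^2*(h - 1)*(h + 2)*(h - 2)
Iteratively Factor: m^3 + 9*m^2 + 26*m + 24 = (m + 2)*(m^2 + 7*m + 12) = (m + 2)*(m + 3)*(m + 4)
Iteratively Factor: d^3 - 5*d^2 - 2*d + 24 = (d - 3)*(d^2 - 2*d - 8) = (d - 3)*(d + 2)*(d - 4)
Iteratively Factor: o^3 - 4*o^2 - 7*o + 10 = (o - 1)*(o^2 - 3*o - 10) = (o - 5)*(o - 1)*(o + 2)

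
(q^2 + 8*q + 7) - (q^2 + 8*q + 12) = -5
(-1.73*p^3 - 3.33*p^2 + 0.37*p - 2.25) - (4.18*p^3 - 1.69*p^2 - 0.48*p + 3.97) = -5.91*p^3 - 1.64*p^2 + 0.85*p - 6.22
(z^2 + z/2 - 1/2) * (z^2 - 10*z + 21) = z^4 - 19*z^3/2 + 31*z^2/2 + 31*z/2 - 21/2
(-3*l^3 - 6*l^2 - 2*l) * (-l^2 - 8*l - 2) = 3*l^5 + 30*l^4 + 56*l^3 + 28*l^2 + 4*l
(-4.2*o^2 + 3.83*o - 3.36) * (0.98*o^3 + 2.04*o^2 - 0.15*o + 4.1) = -4.116*o^5 - 4.8146*o^4 + 5.1504*o^3 - 24.6489*o^2 + 16.207*o - 13.776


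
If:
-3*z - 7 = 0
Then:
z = -7/3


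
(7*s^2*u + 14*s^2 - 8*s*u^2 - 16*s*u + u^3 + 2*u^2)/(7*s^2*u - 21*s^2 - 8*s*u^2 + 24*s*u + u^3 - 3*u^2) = (u + 2)/(u - 3)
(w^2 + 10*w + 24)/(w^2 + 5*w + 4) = (w + 6)/(w + 1)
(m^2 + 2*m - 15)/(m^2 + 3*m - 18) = (m + 5)/(m + 6)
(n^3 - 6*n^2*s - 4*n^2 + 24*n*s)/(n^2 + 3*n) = (n^2 - 6*n*s - 4*n + 24*s)/(n + 3)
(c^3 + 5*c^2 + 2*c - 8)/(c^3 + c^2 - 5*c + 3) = (c^2 + 6*c + 8)/(c^2 + 2*c - 3)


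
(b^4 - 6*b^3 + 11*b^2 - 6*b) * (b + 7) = b^5 + b^4 - 31*b^3 + 71*b^2 - 42*b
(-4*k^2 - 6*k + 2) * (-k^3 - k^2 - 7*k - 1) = 4*k^5 + 10*k^4 + 32*k^3 + 44*k^2 - 8*k - 2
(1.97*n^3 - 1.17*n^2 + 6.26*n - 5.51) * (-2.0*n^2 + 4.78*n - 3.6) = -3.94*n^5 + 11.7566*n^4 - 25.2046*n^3 + 45.1548*n^2 - 48.8738*n + 19.836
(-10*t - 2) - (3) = -10*t - 5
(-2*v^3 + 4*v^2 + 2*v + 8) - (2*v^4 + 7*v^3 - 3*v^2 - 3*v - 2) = -2*v^4 - 9*v^3 + 7*v^2 + 5*v + 10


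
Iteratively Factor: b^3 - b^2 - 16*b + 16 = (b - 4)*(b^2 + 3*b - 4) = (b - 4)*(b - 1)*(b + 4)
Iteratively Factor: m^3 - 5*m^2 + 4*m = (m)*(m^2 - 5*m + 4) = m*(m - 1)*(m - 4)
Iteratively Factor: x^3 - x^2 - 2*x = (x - 2)*(x^2 + x) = (x - 2)*(x + 1)*(x)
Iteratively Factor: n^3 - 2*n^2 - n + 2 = (n - 1)*(n^2 - n - 2) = (n - 2)*(n - 1)*(n + 1)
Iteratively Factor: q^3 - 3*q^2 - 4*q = (q - 4)*(q^2 + q) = q*(q - 4)*(q + 1)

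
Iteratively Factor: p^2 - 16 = (p - 4)*(p + 4)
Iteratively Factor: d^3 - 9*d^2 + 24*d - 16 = (d - 4)*(d^2 - 5*d + 4) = (d - 4)*(d - 1)*(d - 4)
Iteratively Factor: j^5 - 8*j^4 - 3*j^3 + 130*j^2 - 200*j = (j - 5)*(j^4 - 3*j^3 - 18*j^2 + 40*j) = (j - 5)^2*(j^3 + 2*j^2 - 8*j) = (j - 5)^2*(j - 2)*(j^2 + 4*j) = j*(j - 5)^2*(j - 2)*(j + 4)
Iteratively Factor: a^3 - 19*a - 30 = (a - 5)*(a^2 + 5*a + 6) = (a - 5)*(a + 3)*(a + 2)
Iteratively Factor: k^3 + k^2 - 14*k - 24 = (k + 3)*(k^2 - 2*k - 8) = (k + 2)*(k + 3)*(k - 4)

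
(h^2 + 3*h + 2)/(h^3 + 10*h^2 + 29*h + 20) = (h + 2)/(h^2 + 9*h + 20)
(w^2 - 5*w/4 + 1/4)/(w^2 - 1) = (w - 1/4)/(w + 1)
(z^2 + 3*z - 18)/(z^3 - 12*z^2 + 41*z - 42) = (z + 6)/(z^2 - 9*z + 14)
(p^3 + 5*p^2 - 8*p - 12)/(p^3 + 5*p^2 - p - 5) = (p^2 + 4*p - 12)/(p^2 + 4*p - 5)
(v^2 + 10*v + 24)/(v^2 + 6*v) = (v + 4)/v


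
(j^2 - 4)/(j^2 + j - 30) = (j^2 - 4)/(j^2 + j - 30)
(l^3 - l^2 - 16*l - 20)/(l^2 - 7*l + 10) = (l^2 + 4*l + 4)/(l - 2)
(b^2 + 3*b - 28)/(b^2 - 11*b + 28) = (b + 7)/(b - 7)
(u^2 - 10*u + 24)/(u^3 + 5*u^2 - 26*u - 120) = (u^2 - 10*u + 24)/(u^3 + 5*u^2 - 26*u - 120)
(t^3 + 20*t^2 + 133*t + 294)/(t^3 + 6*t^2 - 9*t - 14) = (t^2 + 13*t + 42)/(t^2 - t - 2)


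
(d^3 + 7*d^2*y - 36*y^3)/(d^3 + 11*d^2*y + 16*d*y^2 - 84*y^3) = (d + 3*y)/(d + 7*y)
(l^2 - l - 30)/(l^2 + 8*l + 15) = (l - 6)/(l + 3)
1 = 1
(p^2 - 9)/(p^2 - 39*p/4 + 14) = 4*(p^2 - 9)/(4*p^2 - 39*p + 56)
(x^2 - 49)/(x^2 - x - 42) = (x + 7)/(x + 6)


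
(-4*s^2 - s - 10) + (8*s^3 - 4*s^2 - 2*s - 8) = 8*s^3 - 8*s^2 - 3*s - 18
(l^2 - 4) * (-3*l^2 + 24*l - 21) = -3*l^4 + 24*l^3 - 9*l^2 - 96*l + 84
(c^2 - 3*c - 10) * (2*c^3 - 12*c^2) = 2*c^5 - 18*c^4 + 16*c^3 + 120*c^2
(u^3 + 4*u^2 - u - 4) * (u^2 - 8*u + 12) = u^5 - 4*u^4 - 21*u^3 + 52*u^2 + 20*u - 48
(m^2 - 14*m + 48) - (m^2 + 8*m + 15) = 33 - 22*m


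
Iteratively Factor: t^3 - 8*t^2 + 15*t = (t - 3)*(t^2 - 5*t) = (t - 5)*(t - 3)*(t)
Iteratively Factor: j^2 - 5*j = (j - 5)*(j)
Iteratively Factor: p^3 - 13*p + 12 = (p + 4)*(p^2 - 4*p + 3) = (p - 1)*(p + 4)*(p - 3)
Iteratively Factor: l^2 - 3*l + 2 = (l - 2)*(l - 1)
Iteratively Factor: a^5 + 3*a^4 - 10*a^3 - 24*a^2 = (a)*(a^4 + 3*a^3 - 10*a^2 - 24*a) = a*(a + 2)*(a^3 + a^2 - 12*a) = a*(a - 3)*(a + 2)*(a^2 + 4*a) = a*(a - 3)*(a + 2)*(a + 4)*(a)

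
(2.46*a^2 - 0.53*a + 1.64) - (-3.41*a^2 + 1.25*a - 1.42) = 5.87*a^2 - 1.78*a + 3.06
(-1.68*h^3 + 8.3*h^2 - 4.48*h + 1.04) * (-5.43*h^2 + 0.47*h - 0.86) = 9.1224*h^5 - 45.8586*h^4 + 29.6722*h^3 - 14.8908*h^2 + 4.3416*h - 0.8944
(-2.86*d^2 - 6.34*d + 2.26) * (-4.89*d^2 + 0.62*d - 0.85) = 13.9854*d^4 + 29.2294*d^3 - 12.5512*d^2 + 6.7902*d - 1.921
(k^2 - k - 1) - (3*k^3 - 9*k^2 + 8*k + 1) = -3*k^3 + 10*k^2 - 9*k - 2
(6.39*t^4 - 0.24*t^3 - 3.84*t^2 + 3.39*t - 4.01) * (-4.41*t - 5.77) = -28.1799*t^5 - 35.8119*t^4 + 18.3192*t^3 + 7.2069*t^2 - 1.8762*t + 23.1377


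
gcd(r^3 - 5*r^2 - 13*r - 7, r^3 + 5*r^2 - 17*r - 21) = r + 1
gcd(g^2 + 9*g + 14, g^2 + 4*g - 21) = g + 7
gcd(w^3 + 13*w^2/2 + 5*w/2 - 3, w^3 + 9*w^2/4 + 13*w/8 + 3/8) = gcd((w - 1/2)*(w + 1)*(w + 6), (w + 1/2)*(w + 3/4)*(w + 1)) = w + 1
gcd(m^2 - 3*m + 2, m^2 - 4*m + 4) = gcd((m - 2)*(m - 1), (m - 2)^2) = m - 2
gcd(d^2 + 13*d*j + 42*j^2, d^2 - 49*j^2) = d + 7*j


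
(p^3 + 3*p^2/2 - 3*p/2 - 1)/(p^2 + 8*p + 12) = (2*p^2 - p - 1)/(2*(p + 6))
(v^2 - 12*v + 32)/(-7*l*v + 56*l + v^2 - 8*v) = (v - 4)/(-7*l + v)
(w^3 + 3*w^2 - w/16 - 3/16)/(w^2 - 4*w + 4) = (16*w^3 + 48*w^2 - w - 3)/(16*(w^2 - 4*w + 4))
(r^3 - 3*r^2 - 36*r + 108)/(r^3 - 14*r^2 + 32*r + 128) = (r^3 - 3*r^2 - 36*r + 108)/(r^3 - 14*r^2 + 32*r + 128)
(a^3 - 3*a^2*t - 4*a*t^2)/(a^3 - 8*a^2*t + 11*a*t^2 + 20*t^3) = a/(a - 5*t)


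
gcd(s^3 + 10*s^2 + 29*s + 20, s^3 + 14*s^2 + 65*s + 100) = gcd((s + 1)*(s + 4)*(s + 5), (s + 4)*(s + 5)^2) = s^2 + 9*s + 20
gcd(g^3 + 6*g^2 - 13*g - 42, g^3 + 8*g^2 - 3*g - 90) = g - 3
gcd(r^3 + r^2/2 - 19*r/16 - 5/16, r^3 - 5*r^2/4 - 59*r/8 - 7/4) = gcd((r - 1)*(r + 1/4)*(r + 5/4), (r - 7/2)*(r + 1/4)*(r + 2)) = r + 1/4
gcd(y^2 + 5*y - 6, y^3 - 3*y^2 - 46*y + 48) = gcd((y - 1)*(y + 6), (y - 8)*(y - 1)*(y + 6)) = y^2 + 5*y - 6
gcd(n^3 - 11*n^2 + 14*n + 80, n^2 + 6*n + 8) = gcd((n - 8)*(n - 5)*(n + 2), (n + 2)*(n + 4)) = n + 2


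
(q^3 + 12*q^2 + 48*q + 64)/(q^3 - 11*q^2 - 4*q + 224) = (q^2 + 8*q + 16)/(q^2 - 15*q + 56)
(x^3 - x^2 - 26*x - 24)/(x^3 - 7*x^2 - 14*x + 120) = (x + 1)/(x - 5)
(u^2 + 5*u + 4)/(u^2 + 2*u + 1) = (u + 4)/(u + 1)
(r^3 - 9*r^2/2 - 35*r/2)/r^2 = r - 9/2 - 35/(2*r)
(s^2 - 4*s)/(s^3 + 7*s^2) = (s - 4)/(s*(s + 7))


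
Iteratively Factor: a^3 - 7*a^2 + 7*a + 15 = (a - 5)*(a^2 - 2*a - 3) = (a - 5)*(a - 3)*(a + 1)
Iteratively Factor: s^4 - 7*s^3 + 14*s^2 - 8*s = (s - 1)*(s^3 - 6*s^2 + 8*s) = (s - 4)*(s - 1)*(s^2 - 2*s) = s*(s - 4)*(s - 1)*(s - 2)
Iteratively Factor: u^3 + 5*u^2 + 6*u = (u + 3)*(u^2 + 2*u) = (u + 2)*(u + 3)*(u)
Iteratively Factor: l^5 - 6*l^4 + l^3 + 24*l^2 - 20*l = (l + 2)*(l^4 - 8*l^3 + 17*l^2 - 10*l) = (l - 2)*(l + 2)*(l^3 - 6*l^2 + 5*l) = (l - 2)*(l - 1)*(l + 2)*(l^2 - 5*l) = (l - 5)*(l - 2)*(l - 1)*(l + 2)*(l)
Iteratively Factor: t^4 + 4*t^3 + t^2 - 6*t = (t + 2)*(t^3 + 2*t^2 - 3*t) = t*(t + 2)*(t^2 + 2*t - 3) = t*(t + 2)*(t + 3)*(t - 1)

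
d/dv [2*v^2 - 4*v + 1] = 4*v - 4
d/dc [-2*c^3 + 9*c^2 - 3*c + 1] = -6*c^2 + 18*c - 3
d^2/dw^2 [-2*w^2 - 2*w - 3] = -4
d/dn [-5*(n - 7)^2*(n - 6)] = 5*(19 - 3*n)*(n - 7)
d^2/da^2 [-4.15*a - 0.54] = 0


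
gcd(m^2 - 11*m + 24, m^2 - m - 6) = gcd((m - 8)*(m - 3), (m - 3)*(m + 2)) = m - 3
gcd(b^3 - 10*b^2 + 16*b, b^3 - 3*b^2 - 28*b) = b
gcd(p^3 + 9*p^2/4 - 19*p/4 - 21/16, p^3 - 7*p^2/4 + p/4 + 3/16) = p^2 - 5*p/4 - 3/8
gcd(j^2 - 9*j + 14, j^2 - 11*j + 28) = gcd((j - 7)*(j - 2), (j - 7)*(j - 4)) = j - 7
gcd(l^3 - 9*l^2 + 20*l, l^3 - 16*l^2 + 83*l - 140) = l^2 - 9*l + 20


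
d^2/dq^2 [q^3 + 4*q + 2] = 6*q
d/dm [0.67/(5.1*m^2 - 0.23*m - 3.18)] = (0.1541 - 6.834*m)/(-5.1*m^2 + 0.23*m + 3.18)^2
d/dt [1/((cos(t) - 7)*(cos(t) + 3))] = 2*(cos(t) - 2)*sin(t)/((cos(t) - 7)^2*(cos(t) + 3)^2)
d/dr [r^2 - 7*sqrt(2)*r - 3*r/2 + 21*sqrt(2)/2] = 2*r - 7*sqrt(2) - 3/2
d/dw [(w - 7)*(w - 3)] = 2*w - 10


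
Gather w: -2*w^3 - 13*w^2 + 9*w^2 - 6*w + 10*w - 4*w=-2*w^3 - 4*w^2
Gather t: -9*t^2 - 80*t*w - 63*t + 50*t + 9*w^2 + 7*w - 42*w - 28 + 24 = -9*t^2 + t*(-80*w - 13) + 9*w^2 - 35*w - 4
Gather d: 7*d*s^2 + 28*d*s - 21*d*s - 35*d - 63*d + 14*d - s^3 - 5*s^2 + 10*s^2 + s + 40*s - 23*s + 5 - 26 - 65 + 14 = d*(7*s^2 + 7*s - 84) - s^3 + 5*s^2 + 18*s - 72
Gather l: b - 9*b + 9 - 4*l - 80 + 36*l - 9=-8*b + 32*l - 80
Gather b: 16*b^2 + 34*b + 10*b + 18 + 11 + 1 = 16*b^2 + 44*b + 30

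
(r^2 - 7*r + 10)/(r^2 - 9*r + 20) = (r - 2)/(r - 4)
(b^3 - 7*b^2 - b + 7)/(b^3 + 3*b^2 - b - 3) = (b - 7)/(b + 3)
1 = 1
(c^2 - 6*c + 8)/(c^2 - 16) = (c - 2)/(c + 4)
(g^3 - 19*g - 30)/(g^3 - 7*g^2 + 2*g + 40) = (g + 3)/(g - 4)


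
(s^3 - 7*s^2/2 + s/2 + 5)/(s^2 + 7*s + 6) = (s^2 - 9*s/2 + 5)/(s + 6)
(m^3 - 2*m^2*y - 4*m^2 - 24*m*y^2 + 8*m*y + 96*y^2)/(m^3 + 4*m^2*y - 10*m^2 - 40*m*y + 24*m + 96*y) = (m - 6*y)/(m - 6)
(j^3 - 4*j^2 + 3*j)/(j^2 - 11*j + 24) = j*(j - 1)/(j - 8)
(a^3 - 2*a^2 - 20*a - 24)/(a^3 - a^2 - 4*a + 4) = (a^2 - 4*a - 12)/(a^2 - 3*a + 2)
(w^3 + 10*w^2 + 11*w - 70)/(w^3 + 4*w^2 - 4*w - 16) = (w^2 + 12*w + 35)/(w^2 + 6*w + 8)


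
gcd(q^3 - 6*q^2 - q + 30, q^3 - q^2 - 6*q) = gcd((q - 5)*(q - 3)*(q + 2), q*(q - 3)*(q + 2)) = q^2 - q - 6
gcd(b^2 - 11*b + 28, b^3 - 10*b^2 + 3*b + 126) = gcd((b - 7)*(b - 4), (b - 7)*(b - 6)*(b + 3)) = b - 7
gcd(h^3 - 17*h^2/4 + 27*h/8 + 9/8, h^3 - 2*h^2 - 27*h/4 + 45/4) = h^2 - 9*h/2 + 9/2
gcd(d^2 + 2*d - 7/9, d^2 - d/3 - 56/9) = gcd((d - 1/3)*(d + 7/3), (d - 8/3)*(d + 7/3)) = d + 7/3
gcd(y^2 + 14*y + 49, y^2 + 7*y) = y + 7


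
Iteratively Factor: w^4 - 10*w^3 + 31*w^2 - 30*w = (w)*(w^3 - 10*w^2 + 31*w - 30) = w*(w - 3)*(w^2 - 7*w + 10) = w*(w - 3)*(w - 2)*(w - 5)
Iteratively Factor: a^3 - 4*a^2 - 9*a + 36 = (a - 3)*(a^2 - a - 12) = (a - 4)*(a - 3)*(a + 3)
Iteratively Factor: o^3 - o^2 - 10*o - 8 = (o - 4)*(o^2 + 3*o + 2) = (o - 4)*(o + 2)*(o + 1)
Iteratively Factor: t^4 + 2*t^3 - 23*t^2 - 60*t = (t)*(t^3 + 2*t^2 - 23*t - 60) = t*(t + 3)*(t^2 - t - 20) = t*(t - 5)*(t + 3)*(t + 4)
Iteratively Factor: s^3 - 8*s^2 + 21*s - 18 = (s - 3)*(s^2 - 5*s + 6) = (s - 3)*(s - 2)*(s - 3)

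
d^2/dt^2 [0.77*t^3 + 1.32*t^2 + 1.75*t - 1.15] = 4.62*t + 2.64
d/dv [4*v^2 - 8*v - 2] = 8*v - 8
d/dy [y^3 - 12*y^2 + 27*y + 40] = 3*y^2 - 24*y + 27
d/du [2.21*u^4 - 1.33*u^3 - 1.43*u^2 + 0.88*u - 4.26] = 8.84*u^3 - 3.99*u^2 - 2.86*u + 0.88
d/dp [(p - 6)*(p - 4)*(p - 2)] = 3*p^2 - 24*p + 44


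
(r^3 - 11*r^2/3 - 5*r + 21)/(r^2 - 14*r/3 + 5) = (3*r^2 - 2*r - 21)/(3*r - 5)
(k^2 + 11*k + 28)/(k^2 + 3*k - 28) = (k + 4)/(k - 4)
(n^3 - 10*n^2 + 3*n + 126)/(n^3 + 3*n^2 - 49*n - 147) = (n - 6)/(n + 7)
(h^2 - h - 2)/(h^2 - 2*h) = (h + 1)/h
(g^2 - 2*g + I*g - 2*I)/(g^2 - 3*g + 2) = (g + I)/(g - 1)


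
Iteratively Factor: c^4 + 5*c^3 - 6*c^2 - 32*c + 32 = (c - 1)*(c^3 + 6*c^2 - 32) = (c - 1)*(c + 4)*(c^2 + 2*c - 8) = (c - 1)*(c + 4)^2*(c - 2)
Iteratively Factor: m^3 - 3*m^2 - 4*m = (m + 1)*(m^2 - 4*m) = m*(m + 1)*(m - 4)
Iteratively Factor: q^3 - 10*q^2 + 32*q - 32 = (q - 2)*(q^2 - 8*q + 16) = (q - 4)*(q - 2)*(q - 4)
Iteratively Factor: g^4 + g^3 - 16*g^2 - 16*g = (g)*(g^3 + g^2 - 16*g - 16) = g*(g + 1)*(g^2 - 16) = g*(g - 4)*(g + 1)*(g + 4)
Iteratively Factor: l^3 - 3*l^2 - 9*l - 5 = (l + 1)*(l^2 - 4*l - 5) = (l - 5)*(l + 1)*(l + 1)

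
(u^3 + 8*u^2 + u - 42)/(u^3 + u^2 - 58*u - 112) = (u^2 + u - 6)/(u^2 - 6*u - 16)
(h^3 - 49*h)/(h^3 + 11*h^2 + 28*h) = (h - 7)/(h + 4)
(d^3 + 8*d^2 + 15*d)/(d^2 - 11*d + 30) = d*(d^2 + 8*d + 15)/(d^2 - 11*d + 30)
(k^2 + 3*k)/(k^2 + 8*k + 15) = k/(k + 5)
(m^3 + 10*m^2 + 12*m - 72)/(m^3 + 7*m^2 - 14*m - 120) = (m^2 + 4*m - 12)/(m^2 + m - 20)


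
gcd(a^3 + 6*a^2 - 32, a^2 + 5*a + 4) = a + 4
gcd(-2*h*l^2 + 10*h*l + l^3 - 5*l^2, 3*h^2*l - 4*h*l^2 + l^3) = l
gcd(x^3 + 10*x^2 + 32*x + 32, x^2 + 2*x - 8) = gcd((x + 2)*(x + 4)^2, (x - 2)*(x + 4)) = x + 4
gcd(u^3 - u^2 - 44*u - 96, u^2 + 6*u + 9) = u + 3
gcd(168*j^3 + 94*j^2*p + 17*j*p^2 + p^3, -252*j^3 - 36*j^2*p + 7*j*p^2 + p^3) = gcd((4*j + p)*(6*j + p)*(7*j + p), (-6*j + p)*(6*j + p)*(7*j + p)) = 42*j^2 + 13*j*p + p^2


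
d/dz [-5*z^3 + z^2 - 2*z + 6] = -15*z^2 + 2*z - 2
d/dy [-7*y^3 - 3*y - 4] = -21*y^2 - 3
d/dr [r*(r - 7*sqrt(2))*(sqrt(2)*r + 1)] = 3*sqrt(2)*r^2 - 26*r - 7*sqrt(2)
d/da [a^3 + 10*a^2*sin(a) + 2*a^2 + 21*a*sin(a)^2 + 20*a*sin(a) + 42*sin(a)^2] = 10*a^2*cos(a) + 3*a^2 + 21*a*sin(2*a) + 20*sqrt(2)*a*sin(a + pi/4) + 4*a + 20*sin(a) + 42*sin(2*a) - 21*cos(2*a)/2 + 21/2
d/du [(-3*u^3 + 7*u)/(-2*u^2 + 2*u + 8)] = (-u*(2*u - 1)*(3*u^2 - 7) + (7 - 9*u^2)*(-u^2 + u + 4))/(2*(-u^2 + u + 4)^2)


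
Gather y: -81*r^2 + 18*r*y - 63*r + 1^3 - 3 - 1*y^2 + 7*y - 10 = -81*r^2 - 63*r - y^2 + y*(18*r + 7) - 12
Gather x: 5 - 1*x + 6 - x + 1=12 - 2*x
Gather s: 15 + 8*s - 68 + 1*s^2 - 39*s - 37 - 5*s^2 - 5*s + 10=-4*s^2 - 36*s - 80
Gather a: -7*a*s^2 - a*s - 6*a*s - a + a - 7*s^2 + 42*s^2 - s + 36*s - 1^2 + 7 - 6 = a*(-7*s^2 - 7*s) + 35*s^2 + 35*s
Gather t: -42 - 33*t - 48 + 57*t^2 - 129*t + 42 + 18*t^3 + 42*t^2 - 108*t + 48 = 18*t^3 + 99*t^2 - 270*t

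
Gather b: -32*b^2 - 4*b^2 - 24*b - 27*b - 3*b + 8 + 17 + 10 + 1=-36*b^2 - 54*b + 36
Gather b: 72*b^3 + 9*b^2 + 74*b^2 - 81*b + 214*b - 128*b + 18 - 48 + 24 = 72*b^3 + 83*b^2 + 5*b - 6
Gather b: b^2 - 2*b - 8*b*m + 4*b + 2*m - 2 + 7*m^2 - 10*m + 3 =b^2 + b*(2 - 8*m) + 7*m^2 - 8*m + 1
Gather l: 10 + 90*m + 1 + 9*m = 99*m + 11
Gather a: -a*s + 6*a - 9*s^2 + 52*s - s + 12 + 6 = a*(6 - s) - 9*s^2 + 51*s + 18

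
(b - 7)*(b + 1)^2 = b^3 - 5*b^2 - 13*b - 7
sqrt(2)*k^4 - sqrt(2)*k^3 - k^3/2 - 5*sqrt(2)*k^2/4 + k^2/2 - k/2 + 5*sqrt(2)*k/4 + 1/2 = (k - 1)*(k - sqrt(2))*(k + sqrt(2)/2)*(sqrt(2)*k + 1/2)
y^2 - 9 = (y - 3)*(y + 3)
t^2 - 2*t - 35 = (t - 7)*(t + 5)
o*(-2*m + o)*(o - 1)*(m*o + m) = -2*m^2*o^3 + 2*m^2*o + m*o^4 - m*o^2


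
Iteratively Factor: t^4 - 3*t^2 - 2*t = (t + 1)*(t^3 - t^2 - 2*t) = (t + 1)^2*(t^2 - 2*t) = t*(t + 1)^2*(t - 2)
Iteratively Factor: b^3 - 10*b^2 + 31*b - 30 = (b - 3)*(b^2 - 7*b + 10) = (b - 3)*(b - 2)*(b - 5)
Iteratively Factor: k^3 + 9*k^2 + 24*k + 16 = (k + 4)*(k^2 + 5*k + 4) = (k + 1)*(k + 4)*(k + 4)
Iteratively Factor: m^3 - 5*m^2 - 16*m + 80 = (m - 4)*(m^2 - m - 20) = (m - 5)*(m - 4)*(m + 4)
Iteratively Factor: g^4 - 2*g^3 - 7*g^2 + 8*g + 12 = (g - 2)*(g^3 - 7*g - 6) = (g - 2)*(g + 2)*(g^2 - 2*g - 3) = (g - 3)*(g - 2)*(g + 2)*(g + 1)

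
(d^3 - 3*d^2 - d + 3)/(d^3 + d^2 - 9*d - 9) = (d - 1)/(d + 3)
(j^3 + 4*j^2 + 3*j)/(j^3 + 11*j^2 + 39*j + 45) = j*(j + 1)/(j^2 + 8*j + 15)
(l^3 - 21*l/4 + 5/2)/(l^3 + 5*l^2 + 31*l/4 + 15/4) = (2*l^2 - 5*l + 2)/(2*l^2 + 5*l + 3)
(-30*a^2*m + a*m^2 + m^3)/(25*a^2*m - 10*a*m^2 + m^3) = (-6*a - m)/(5*a - m)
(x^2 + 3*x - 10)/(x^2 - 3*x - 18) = (-x^2 - 3*x + 10)/(-x^2 + 3*x + 18)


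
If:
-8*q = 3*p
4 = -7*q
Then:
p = 32/21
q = -4/7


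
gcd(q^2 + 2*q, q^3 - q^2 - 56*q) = q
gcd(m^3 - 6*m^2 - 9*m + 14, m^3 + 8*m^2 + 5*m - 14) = m^2 + m - 2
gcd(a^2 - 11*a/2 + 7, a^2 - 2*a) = a - 2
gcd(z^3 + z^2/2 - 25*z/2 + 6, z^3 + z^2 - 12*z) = z^2 + z - 12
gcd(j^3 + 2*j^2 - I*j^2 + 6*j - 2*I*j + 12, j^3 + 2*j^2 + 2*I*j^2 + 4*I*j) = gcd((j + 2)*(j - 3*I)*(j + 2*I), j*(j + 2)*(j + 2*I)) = j^2 + j*(2 + 2*I) + 4*I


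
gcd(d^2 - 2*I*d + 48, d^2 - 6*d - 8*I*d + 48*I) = d - 8*I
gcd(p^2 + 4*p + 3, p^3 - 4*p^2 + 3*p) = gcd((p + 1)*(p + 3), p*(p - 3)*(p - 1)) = 1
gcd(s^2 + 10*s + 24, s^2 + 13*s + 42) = s + 6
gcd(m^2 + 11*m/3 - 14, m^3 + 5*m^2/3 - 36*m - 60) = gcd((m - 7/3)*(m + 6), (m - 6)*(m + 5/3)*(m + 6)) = m + 6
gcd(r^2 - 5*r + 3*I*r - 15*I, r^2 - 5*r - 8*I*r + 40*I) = r - 5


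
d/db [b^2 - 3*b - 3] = 2*b - 3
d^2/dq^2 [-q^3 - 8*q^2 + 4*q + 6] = -6*q - 16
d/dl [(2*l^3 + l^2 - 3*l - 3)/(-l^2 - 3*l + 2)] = (-2*l^4 - 12*l^3 + 6*l^2 - 2*l - 15)/(l^4 + 6*l^3 + 5*l^2 - 12*l + 4)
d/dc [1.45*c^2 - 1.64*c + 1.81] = 2.9*c - 1.64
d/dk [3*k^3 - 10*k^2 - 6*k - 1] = 9*k^2 - 20*k - 6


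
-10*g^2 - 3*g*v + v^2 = (-5*g + v)*(2*g + v)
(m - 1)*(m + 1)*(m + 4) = m^3 + 4*m^2 - m - 4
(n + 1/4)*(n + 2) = n^2 + 9*n/4 + 1/2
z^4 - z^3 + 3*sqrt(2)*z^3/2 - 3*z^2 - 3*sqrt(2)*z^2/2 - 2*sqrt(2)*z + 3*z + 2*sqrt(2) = (z - 1)*(z - sqrt(2))*(z + sqrt(2)/2)*(z + 2*sqrt(2))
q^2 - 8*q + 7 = (q - 7)*(q - 1)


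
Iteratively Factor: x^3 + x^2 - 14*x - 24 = (x - 4)*(x^2 + 5*x + 6) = (x - 4)*(x + 3)*(x + 2)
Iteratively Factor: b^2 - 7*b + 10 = (b - 2)*(b - 5)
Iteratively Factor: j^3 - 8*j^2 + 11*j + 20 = (j + 1)*(j^2 - 9*j + 20) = (j - 4)*(j + 1)*(j - 5)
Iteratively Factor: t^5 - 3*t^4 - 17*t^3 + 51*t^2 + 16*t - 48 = (t - 1)*(t^4 - 2*t^3 - 19*t^2 + 32*t + 48) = (t - 1)*(t + 1)*(t^3 - 3*t^2 - 16*t + 48) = (t - 1)*(t + 1)*(t + 4)*(t^2 - 7*t + 12) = (t - 3)*(t - 1)*(t + 1)*(t + 4)*(t - 4)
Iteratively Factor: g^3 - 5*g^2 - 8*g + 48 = (g + 3)*(g^2 - 8*g + 16) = (g - 4)*(g + 3)*(g - 4)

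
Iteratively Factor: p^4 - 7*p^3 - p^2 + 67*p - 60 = (p - 4)*(p^3 - 3*p^2 - 13*p + 15) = (p - 5)*(p - 4)*(p^2 + 2*p - 3) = (p - 5)*(p - 4)*(p - 1)*(p + 3)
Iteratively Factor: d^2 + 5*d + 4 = (d + 1)*(d + 4)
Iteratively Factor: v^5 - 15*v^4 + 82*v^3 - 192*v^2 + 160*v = (v)*(v^4 - 15*v^3 + 82*v^2 - 192*v + 160) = v*(v - 5)*(v^3 - 10*v^2 + 32*v - 32) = v*(v - 5)*(v - 4)*(v^2 - 6*v + 8) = v*(v - 5)*(v - 4)^2*(v - 2)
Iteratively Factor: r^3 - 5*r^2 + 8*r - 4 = (r - 2)*(r^2 - 3*r + 2) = (r - 2)^2*(r - 1)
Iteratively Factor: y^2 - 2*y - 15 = (y - 5)*(y + 3)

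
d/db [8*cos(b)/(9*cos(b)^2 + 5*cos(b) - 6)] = 24*(3*cos(b)^2 + 2)*sin(b)/(-9*sin(b)^2 + 5*cos(b) + 3)^2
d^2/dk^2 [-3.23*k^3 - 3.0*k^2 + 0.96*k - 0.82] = -19.38*k - 6.0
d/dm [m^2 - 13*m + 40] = 2*m - 13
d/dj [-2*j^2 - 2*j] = -4*j - 2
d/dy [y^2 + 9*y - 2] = 2*y + 9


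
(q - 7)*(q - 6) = q^2 - 13*q + 42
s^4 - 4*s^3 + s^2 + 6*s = s*(s - 3)*(s - 2)*(s + 1)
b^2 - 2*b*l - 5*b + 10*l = (b - 5)*(b - 2*l)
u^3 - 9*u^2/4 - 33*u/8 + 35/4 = (u - 5/2)*(u - 7/4)*(u + 2)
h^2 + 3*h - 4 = (h - 1)*(h + 4)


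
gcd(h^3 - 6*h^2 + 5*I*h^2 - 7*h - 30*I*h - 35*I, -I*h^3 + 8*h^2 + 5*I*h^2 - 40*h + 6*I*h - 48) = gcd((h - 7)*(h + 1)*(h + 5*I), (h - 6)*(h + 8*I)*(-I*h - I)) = h + 1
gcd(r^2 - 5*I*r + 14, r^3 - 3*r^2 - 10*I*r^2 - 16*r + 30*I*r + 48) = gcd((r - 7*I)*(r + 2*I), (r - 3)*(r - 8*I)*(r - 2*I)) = 1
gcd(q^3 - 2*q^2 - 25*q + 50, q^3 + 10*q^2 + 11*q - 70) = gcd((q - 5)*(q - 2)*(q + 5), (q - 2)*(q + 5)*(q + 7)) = q^2 + 3*q - 10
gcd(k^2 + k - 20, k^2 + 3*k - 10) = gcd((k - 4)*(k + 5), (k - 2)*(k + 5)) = k + 5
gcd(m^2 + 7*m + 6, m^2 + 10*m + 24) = m + 6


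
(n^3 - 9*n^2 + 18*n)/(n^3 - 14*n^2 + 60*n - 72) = n*(n - 3)/(n^2 - 8*n + 12)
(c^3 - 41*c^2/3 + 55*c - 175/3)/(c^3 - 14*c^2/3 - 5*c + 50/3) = (c - 7)/(c + 2)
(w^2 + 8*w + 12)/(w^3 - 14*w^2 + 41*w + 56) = (w^2 + 8*w + 12)/(w^3 - 14*w^2 + 41*w + 56)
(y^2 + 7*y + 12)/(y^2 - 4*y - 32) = (y + 3)/(y - 8)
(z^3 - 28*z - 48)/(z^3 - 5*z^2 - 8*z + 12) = (z + 4)/(z - 1)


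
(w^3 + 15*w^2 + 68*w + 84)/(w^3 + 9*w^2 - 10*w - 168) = (w + 2)/(w - 4)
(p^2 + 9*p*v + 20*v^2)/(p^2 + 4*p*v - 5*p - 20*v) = (p + 5*v)/(p - 5)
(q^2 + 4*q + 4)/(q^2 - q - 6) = (q + 2)/(q - 3)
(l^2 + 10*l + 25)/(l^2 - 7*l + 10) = (l^2 + 10*l + 25)/(l^2 - 7*l + 10)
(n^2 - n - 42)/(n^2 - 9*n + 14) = (n + 6)/(n - 2)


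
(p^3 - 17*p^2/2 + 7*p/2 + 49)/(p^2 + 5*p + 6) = (2*p^2 - 21*p + 49)/(2*(p + 3))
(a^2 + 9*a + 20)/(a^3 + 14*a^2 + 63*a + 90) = (a + 4)/(a^2 + 9*a + 18)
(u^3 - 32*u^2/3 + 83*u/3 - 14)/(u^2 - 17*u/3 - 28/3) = (3*u^2 - 11*u + 6)/(3*u + 4)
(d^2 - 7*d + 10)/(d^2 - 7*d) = (d^2 - 7*d + 10)/(d*(d - 7))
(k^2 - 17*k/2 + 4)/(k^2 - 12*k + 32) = (k - 1/2)/(k - 4)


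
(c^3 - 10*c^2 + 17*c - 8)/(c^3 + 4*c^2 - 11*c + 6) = (c - 8)/(c + 6)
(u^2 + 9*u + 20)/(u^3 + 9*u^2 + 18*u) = (u^2 + 9*u + 20)/(u*(u^2 + 9*u + 18))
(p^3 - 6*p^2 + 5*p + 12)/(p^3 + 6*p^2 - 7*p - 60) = (p^2 - 3*p - 4)/(p^2 + 9*p + 20)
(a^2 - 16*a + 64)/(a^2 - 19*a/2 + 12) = 2*(a - 8)/(2*a - 3)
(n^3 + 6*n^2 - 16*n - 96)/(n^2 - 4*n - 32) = (n^2 + 2*n - 24)/(n - 8)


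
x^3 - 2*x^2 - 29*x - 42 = (x - 7)*(x + 2)*(x + 3)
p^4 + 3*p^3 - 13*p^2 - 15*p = p*(p - 3)*(p + 1)*(p + 5)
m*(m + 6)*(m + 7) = m^3 + 13*m^2 + 42*m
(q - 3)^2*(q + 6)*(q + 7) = q^4 + 7*q^3 - 27*q^2 - 135*q + 378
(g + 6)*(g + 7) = g^2 + 13*g + 42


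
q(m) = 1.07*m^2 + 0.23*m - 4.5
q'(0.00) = 0.23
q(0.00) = -4.50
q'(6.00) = 13.07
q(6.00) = 35.40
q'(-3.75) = -7.80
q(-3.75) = 9.68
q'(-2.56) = -5.25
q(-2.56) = 1.92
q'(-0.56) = -0.97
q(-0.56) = -4.29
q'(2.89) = 6.41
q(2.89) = 5.10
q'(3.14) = 6.95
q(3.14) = 6.77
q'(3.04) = 6.74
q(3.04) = 6.09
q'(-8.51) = -17.98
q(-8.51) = 71.03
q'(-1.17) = -2.27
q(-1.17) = -3.30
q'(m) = 2.14*m + 0.23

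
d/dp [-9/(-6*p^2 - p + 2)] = 9*(-12*p - 1)/(6*p^2 + p - 2)^2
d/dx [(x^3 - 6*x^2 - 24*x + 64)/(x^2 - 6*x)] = (x^4 - 12*x^3 + 60*x^2 - 128*x + 384)/(x^2*(x^2 - 12*x + 36))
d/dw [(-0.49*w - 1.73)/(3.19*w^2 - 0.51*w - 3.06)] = (1.5631*w^2 + 11.0374*w + 0.6171)/(10.1761*w^4 - 3.2538*w^3 - 19.2627*w^2 + 3.1212*w + 9.3636)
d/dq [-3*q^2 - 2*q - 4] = -6*q - 2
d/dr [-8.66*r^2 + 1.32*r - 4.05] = 1.32 - 17.32*r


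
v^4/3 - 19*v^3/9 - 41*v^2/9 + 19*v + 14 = (v/3 + 1)*(v - 7)*(v - 3)*(v + 2/3)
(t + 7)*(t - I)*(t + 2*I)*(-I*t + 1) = -I*t^4 + 2*t^3 - 7*I*t^3 + 14*t^2 - I*t^2 + 2*t - 7*I*t + 14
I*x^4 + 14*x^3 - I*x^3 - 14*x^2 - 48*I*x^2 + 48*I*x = x*(x - 8*I)*(x - 6*I)*(I*x - I)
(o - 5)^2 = o^2 - 10*o + 25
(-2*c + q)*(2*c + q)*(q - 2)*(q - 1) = -4*c^2*q^2 + 12*c^2*q - 8*c^2 + q^4 - 3*q^3 + 2*q^2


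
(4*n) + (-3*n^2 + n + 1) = -3*n^2 + 5*n + 1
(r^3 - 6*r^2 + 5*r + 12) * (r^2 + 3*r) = r^5 - 3*r^4 - 13*r^3 + 27*r^2 + 36*r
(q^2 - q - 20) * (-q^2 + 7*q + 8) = -q^4 + 8*q^3 + 21*q^2 - 148*q - 160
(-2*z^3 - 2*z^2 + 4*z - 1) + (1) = -2*z^3 - 2*z^2 + 4*z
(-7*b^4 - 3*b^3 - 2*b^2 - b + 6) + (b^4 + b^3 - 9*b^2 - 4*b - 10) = -6*b^4 - 2*b^3 - 11*b^2 - 5*b - 4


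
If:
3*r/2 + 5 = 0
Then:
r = -10/3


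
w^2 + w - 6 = (w - 2)*(w + 3)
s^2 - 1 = (s - 1)*(s + 1)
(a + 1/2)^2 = a^2 + a + 1/4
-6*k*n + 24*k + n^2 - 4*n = (-6*k + n)*(n - 4)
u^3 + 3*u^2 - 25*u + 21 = (u - 3)*(u - 1)*(u + 7)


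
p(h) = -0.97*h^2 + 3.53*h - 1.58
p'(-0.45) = 4.40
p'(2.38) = -1.09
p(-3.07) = -21.56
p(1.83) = 1.63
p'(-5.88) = 14.94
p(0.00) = -1.58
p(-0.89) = -5.49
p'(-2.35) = 8.09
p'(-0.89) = 5.26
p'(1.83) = -0.02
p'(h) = 3.53 - 1.94*h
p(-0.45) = -3.36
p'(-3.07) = 9.49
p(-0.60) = -4.05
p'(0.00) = 3.53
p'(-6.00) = 15.17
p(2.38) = 1.33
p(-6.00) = -57.68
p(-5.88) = -55.87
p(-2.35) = -15.23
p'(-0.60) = 4.69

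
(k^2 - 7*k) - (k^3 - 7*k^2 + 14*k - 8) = -k^3 + 8*k^2 - 21*k + 8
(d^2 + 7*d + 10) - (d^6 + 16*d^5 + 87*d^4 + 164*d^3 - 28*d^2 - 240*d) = -d^6 - 16*d^5 - 87*d^4 - 164*d^3 + 29*d^2 + 247*d + 10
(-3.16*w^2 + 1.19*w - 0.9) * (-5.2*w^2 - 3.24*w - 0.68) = 16.432*w^4 + 4.0504*w^3 + 2.9732*w^2 + 2.1068*w + 0.612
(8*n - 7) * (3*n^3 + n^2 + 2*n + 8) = 24*n^4 - 13*n^3 + 9*n^2 + 50*n - 56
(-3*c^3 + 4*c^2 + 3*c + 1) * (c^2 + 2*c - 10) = -3*c^5 - 2*c^4 + 41*c^3 - 33*c^2 - 28*c - 10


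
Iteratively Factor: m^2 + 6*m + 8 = (m + 2)*(m + 4)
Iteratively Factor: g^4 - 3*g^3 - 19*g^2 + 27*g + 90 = (g + 2)*(g^3 - 5*g^2 - 9*g + 45) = (g - 3)*(g + 2)*(g^2 - 2*g - 15) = (g - 5)*(g - 3)*(g + 2)*(g + 3)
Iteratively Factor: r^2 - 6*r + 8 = (r - 4)*(r - 2)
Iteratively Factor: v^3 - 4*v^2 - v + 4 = (v + 1)*(v^2 - 5*v + 4) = (v - 1)*(v + 1)*(v - 4)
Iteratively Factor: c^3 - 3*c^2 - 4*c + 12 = (c - 2)*(c^2 - c - 6) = (c - 2)*(c + 2)*(c - 3)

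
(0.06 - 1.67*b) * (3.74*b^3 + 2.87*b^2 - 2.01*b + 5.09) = -6.2458*b^4 - 4.5685*b^3 + 3.5289*b^2 - 8.6209*b + 0.3054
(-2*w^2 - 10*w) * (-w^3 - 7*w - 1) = 2*w^5 + 10*w^4 + 14*w^3 + 72*w^2 + 10*w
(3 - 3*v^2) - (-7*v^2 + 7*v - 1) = 4*v^2 - 7*v + 4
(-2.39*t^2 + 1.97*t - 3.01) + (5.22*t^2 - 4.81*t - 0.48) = 2.83*t^2 - 2.84*t - 3.49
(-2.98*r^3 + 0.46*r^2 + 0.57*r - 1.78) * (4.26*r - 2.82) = -12.6948*r^4 + 10.3632*r^3 + 1.131*r^2 - 9.1902*r + 5.0196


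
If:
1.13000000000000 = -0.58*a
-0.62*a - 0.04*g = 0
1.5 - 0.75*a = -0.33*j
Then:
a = -1.95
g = 30.20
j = -8.97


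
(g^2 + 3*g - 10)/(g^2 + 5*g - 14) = (g + 5)/(g + 7)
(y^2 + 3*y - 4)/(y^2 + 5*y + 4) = (y - 1)/(y + 1)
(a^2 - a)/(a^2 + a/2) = 2*(a - 1)/(2*a + 1)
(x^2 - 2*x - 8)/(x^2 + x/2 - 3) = 2*(x - 4)/(2*x - 3)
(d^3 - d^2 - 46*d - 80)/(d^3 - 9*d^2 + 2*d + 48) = (d + 5)/(d - 3)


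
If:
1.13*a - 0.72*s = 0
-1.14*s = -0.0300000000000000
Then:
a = 0.02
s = 0.03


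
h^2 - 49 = (h - 7)*(h + 7)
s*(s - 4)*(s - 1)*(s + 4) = s^4 - s^3 - 16*s^2 + 16*s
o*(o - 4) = o^2 - 4*o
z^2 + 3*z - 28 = (z - 4)*(z + 7)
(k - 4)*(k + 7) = k^2 + 3*k - 28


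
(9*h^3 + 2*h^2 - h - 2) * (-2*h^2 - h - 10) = -18*h^5 - 13*h^4 - 90*h^3 - 15*h^2 + 12*h + 20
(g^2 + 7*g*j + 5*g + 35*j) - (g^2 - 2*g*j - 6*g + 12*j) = 9*g*j + 11*g + 23*j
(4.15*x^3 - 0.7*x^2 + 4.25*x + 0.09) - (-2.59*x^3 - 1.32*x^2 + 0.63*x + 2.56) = 6.74*x^3 + 0.62*x^2 + 3.62*x - 2.47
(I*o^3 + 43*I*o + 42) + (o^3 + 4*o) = o^3 + I*o^3 + 4*o + 43*I*o + 42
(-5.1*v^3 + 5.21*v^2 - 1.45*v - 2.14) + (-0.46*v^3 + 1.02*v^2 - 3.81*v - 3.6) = -5.56*v^3 + 6.23*v^2 - 5.26*v - 5.74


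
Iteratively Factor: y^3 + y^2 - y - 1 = (y - 1)*(y^2 + 2*y + 1) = (y - 1)*(y + 1)*(y + 1)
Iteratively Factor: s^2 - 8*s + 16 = (s - 4)*(s - 4)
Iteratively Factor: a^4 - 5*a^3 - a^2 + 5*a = (a)*(a^3 - 5*a^2 - a + 5) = a*(a - 5)*(a^2 - 1) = a*(a - 5)*(a - 1)*(a + 1)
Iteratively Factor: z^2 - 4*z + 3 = (z - 3)*(z - 1)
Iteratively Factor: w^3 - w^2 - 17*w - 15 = (w + 1)*(w^2 - 2*w - 15) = (w + 1)*(w + 3)*(w - 5)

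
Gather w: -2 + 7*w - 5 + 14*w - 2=21*w - 9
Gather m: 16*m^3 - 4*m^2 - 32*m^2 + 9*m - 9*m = 16*m^3 - 36*m^2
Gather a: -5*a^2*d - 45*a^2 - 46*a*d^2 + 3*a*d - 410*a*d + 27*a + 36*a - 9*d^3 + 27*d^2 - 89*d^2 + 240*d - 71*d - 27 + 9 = a^2*(-5*d - 45) + a*(-46*d^2 - 407*d + 63) - 9*d^3 - 62*d^2 + 169*d - 18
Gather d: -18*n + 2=2 - 18*n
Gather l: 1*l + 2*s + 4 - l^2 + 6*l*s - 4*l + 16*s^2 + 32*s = -l^2 + l*(6*s - 3) + 16*s^2 + 34*s + 4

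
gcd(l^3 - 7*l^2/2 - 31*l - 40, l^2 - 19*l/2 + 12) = l - 8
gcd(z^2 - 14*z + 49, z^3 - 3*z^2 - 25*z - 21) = z - 7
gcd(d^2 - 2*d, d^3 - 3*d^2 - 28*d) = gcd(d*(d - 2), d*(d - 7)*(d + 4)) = d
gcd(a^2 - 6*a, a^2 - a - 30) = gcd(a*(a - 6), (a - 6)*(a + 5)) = a - 6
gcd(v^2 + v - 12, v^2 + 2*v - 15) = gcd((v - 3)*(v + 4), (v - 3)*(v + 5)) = v - 3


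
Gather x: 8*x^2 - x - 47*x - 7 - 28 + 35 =8*x^2 - 48*x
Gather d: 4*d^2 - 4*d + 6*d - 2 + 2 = 4*d^2 + 2*d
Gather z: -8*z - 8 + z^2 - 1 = z^2 - 8*z - 9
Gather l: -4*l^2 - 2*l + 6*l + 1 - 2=-4*l^2 + 4*l - 1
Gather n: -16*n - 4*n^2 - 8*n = -4*n^2 - 24*n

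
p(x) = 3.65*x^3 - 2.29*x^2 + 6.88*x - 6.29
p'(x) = 10.95*x^2 - 4.58*x + 6.88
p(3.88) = 199.13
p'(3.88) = 153.96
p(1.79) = 19.62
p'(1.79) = 33.77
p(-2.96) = -141.38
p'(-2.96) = 116.38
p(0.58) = -2.36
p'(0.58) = 7.91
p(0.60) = -2.20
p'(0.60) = 8.07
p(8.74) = 2315.75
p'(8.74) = 803.30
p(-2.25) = -74.94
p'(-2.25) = 72.62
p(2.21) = 37.13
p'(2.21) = 50.24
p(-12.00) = -6725.81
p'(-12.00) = 1638.64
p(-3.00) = -146.09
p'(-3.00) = 119.17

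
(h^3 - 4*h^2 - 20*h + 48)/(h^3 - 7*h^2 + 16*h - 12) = (h^2 - 2*h - 24)/(h^2 - 5*h + 6)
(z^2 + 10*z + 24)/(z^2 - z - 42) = (z + 4)/(z - 7)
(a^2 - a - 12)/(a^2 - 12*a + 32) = (a + 3)/(a - 8)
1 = 1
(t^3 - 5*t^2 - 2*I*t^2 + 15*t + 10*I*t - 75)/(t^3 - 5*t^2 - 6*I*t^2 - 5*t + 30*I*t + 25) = (t + 3*I)/(t - I)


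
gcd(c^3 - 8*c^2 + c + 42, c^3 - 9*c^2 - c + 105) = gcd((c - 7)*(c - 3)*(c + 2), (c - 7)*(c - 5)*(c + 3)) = c - 7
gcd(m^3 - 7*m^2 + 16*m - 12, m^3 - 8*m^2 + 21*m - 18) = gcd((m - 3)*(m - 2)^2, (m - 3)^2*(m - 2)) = m^2 - 5*m + 6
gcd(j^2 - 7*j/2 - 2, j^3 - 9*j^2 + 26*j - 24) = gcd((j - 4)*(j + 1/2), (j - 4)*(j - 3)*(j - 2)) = j - 4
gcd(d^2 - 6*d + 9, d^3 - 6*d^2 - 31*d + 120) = d - 3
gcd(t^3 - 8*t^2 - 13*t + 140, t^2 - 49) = t - 7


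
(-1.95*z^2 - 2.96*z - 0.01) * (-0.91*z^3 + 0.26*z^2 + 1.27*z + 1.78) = 1.7745*z^5 + 2.1866*z^4 - 3.237*z^3 - 7.2328*z^2 - 5.2815*z - 0.0178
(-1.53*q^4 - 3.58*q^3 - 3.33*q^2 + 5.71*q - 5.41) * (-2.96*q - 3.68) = 4.5288*q^5 + 16.2272*q^4 + 23.0312*q^3 - 4.6472*q^2 - 4.9992*q + 19.9088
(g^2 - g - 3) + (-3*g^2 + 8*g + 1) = -2*g^2 + 7*g - 2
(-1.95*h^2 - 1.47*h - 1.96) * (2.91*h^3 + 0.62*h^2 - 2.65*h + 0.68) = -5.6745*h^5 - 5.4867*h^4 - 1.4475*h^3 + 1.3543*h^2 + 4.1944*h - 1.3328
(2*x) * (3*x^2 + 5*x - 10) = 6*x^3 + 10*x^2 - 20*x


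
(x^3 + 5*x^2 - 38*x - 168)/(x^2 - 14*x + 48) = (x^2 + 11*x + 28)/(x - 8)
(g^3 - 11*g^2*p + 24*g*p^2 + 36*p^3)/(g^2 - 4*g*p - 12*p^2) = (g^2 - 5*g*p - 6*p^2)/(g + 2*p)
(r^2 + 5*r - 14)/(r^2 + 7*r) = (r - 2)/r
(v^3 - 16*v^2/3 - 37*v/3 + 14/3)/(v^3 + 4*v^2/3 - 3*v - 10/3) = (3*v^2 - 22*v + 7)/(3*v^2 - 2*v - 5)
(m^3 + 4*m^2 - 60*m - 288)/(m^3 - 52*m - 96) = (m + 6)/(m + 2)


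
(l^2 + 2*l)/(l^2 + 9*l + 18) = l*(l + 2)/(l^2 + 9*l + 18)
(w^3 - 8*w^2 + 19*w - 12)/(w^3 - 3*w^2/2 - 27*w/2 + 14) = 2*(w - 3)/(2*w + 7)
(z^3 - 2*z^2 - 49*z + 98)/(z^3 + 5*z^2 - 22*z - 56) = (z^2 - 9*z + 14)/(z^2 - 2*z - 8)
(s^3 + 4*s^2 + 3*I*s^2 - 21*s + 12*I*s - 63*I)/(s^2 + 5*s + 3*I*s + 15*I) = (s^2 + 4*s - 21)/(s + 5)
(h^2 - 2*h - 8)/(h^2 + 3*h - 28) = (h + 2)/(h + 7)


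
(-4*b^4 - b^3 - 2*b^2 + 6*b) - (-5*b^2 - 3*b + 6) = -4*b^4 - b^3 + 3*b^2 + 9*b - 6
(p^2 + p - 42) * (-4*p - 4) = -4*p^3 - 8*p^2 + 164*p + 168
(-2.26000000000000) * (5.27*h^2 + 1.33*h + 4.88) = -11.9102*h^2 - 3.0058*h - 11.0288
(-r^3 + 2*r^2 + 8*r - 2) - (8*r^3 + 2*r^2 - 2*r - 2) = -9*r^3 + 10*r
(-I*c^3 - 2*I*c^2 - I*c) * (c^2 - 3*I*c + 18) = -I*c^5 - 3*c^4 - 2*I*c^4 - 6*c^3 - 19*I*c^3 - 3*c^2 - 36*I*c^2 - 18*I*c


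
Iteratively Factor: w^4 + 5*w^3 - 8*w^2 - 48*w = (w)*(w^3 + 5*w^2 - 8*w - 48) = w*(w + 4)*(w^2 + w - 12) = w*(w - 3)*(w + 4)*(w + 4)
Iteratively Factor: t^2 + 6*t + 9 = (t + 3)*(t + 3)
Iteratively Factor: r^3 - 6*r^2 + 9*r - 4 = (r - 1)*(r^2 - 5*r + 4) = (r - 1)^2*(r - 4)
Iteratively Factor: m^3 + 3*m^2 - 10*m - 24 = (m + 2)*(m^2 + m - 12) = (m + 2)*(m + 4)*(m - 3)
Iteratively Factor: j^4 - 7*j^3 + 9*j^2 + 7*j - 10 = (j + 1)*(j^3 - 8*j^2 + 17*j - 10) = (j - 1)*(j + 1)*(j^2 - 7*j + 10) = (j - 2)*(j - 1)*(j + 1)*(j - 5)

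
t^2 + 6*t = t*(t + 6)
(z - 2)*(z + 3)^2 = z^3 + 4*z^2 - 3*z - 18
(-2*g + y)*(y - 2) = -2*g*y + 4*g + y^2 - 2*y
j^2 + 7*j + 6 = (j + 1)*(j + 6)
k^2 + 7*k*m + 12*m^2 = (k + 3*m)*(k + 4*m)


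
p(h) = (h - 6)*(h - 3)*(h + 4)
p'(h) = (h - 6)*(h - 3) + (h - 6)*(h + 4) + (h - 3)*(h + 4)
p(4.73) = -19.18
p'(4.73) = 1.82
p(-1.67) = 83.46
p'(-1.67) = 7.07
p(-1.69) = 83.31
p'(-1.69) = 7.47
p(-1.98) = 80.28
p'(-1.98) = 13.56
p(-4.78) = -65.42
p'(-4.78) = 98.35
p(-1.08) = 84.35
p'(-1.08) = -3.70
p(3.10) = -2.06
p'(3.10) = -20.17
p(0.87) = 53.21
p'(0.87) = -24.43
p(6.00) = 0.00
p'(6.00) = 30.00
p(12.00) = 864.00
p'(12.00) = 294.00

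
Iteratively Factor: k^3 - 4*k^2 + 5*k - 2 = (k - 1)*(k^2 - 3*k + 2) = (k - 2)*(k - 1)*(k - 1)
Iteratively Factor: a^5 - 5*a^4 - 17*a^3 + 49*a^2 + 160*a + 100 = (a - 5)*(a^4 - 17*a^2 - 36*a - 20) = (a - 5)*(a + 1)*(a^3 - a^2 - 16*a - 20) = (a - 5)*(a + 1)*(a + 2)*(a^2 - 3*a - 10) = (a - 5)^2*(a + 1)*(a + 2)*(a + 2)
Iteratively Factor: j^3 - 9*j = (j + 3)*(j^2 - 3*j) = (j - 3)*(j + 3)*(j)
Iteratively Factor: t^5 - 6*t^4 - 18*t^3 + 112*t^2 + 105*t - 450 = (t + 3)*(t^4 - 9*t^3 + 9*t^2 + 85*t - 150) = (t - 5)*(t + 3)*(t^3 - 4*t^2 - 11*t + 30) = (t - 5)*(t - 2)*(t + 3)*(t^2 - 2*t - 15) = (t - 5)*(t - 2)*(t + 3)^2*(t - 5)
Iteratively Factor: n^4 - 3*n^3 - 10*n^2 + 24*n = (n - 2)*(n^3 - n^2 - 12*n) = (n - 4)*(n - 2)*(n^2 + 3*n) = n*(n - 4)*(n - 2)*(n + 3)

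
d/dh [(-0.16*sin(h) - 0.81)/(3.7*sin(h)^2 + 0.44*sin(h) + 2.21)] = (0.592*sin(h)^2 + 5.994*sin(h) + 0.00280000000000002)*cos(h)/(13.69*sin(h)^4 + 3.256*sin(h)^3 + 16.5476*sin(h)^2 + 1.9448*sin(h) + 4.8841)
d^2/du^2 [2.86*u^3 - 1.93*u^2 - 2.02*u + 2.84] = 17.16*u - 3.86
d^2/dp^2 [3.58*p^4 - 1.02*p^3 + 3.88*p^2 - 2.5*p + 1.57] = 42.96*p^2 - 6.12*p + 7.76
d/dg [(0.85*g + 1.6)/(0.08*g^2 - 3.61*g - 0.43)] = (-0.068*g^2 - 0.256*g + 5.4105)/(0.0064*g^4 - 0.5776*g^3 + 12.9633*g^2 + 3.1046*g + 0.1849)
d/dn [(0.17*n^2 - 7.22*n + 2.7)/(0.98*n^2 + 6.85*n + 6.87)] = (8.2401*n^2 - 2.9562*n - 68.0964)/(0.9604*n^4 + 13.426*n^3 + 60.3877*n^2 + 94.119*n + 47.1969)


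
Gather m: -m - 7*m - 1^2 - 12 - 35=-8*m - 48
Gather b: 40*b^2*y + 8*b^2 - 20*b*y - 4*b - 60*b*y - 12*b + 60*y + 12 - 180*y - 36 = b^2*(40*y + 8) + b*(-80*y - 16) - 120*y - 24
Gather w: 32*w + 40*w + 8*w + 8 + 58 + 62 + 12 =80*w + 140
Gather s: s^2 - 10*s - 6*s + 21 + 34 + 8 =s^2 - 16*s + 63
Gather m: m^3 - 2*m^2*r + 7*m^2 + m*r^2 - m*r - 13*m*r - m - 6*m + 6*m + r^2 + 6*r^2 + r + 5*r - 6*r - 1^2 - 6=m^3 + m^2*(7 - 2*r) + m*(r^2 - 14*r - 1) + 7*r^2 - 7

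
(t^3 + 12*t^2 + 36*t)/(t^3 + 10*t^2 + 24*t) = (t + 6)/(t + 4)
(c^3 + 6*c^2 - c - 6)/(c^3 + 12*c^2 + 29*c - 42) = (c + 1)/(c + 7)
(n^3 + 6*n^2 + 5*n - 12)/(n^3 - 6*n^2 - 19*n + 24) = (n + 4)/(n - 8)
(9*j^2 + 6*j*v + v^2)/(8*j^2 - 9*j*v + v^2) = (9*j^2 + 6*j*v + v^2)/(8*j^2 - 9*j*v + v^2)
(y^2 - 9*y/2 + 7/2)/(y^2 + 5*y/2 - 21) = (y - 1)/(y + 6)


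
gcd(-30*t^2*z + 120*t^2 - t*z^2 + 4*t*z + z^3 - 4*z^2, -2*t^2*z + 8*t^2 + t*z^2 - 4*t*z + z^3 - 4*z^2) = z - 4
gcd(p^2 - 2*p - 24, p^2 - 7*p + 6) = p - 6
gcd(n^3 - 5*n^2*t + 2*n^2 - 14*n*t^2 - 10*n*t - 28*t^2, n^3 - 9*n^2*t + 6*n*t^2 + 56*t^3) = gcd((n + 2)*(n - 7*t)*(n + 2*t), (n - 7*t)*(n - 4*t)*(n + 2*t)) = -n^2 + 5*n*t + 14*t^2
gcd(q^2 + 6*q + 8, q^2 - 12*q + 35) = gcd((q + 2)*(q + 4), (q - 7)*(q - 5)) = 1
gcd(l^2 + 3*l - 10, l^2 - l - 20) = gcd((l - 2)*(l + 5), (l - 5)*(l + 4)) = 1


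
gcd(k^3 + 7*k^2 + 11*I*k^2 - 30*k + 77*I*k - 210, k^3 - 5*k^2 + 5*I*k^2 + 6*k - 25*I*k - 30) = k + 6*I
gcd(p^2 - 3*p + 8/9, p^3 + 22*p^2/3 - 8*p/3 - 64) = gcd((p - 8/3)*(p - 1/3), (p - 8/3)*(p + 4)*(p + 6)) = p - 8/3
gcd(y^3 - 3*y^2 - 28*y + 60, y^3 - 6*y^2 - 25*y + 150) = y^2 - y - 30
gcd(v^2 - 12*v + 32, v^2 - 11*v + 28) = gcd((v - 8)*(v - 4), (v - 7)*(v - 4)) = v - 4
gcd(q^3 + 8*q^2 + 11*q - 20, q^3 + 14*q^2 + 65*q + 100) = q^2 + 9*q + 20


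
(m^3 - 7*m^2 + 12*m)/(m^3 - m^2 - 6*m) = (m - 4)/(m + 2)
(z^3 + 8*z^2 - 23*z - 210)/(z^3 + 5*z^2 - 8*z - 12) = (z^2 + 2*z - 35)/(z^2 - z - 2)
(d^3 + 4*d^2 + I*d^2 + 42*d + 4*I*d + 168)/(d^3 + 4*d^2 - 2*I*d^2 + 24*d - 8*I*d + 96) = (d + 7*I)/(d + 4*I)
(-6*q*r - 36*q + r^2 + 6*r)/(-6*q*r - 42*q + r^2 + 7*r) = (r + 6)/(r + 7)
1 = 1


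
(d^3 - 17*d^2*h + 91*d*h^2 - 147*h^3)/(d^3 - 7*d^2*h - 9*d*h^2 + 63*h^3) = (d - 7*h)/(d + 3*h)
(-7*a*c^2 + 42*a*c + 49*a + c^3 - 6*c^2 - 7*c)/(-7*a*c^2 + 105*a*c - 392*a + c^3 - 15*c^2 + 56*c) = (c + 1)/(c - 8)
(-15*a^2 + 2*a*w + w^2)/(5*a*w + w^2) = (-3*a + w)/w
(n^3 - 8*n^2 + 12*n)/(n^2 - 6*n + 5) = n*(n^2 - 8*n + 12)/(n^2 - 6*n + 5)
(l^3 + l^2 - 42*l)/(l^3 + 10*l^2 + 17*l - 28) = l*(l - 6)/(l^2 + 3*l - 4)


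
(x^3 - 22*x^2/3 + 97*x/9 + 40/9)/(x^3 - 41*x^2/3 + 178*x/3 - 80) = (x + 1/3)/(x - 6)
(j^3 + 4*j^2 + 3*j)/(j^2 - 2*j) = (j^2 + 4*j + 3)/(j - 2)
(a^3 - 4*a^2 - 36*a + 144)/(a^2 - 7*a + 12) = (a^2 - 36)/(a - 3)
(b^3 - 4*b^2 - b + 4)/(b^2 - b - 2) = (b^2 - 5*b + 4)/(b - 2)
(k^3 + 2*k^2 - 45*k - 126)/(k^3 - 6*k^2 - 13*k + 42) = (k + 6)/(k - 2)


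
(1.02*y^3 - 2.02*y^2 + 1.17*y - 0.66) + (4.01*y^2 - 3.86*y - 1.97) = 1.02*y^3 + 1.99*y^2 - 2.69*y - 2.63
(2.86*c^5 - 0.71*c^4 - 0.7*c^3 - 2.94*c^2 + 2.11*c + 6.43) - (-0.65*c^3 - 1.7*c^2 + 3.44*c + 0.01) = 2.86*c^5 - 0.71*c^4 - 0.0499999999999999*c^3 - 1.24*c^2 - 1.33*c + 6.42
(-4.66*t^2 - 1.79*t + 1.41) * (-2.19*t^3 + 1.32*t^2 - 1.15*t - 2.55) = 10.2054*t^5 - 2.2311*t^4 - 0.0916999999999999*t^3 + 15.8027*t^2 + 2.943*t - 3.5955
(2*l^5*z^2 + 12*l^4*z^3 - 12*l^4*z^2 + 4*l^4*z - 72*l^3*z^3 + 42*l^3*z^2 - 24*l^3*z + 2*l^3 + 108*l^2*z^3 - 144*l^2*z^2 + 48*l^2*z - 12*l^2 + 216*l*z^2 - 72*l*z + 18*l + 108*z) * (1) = 2*l^5*z^2 + 12*l^4*z^3 - 12*l^4*z^2 + 4*l^4*z - 72*l^3*z^3 + 42*l^3*z^2 - 24*l^3*z + 2*l^3 + 108*l^2*z^3 - 144*l^2*z^2 + 48*l^2*z - 12*l^2 + 216*l*z^2 - 72*l*z + 18*l + 108*z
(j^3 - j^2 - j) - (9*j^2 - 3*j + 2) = j^3 - 10*j^2 + 2*j - 2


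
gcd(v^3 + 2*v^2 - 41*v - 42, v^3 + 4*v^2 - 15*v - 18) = v + 1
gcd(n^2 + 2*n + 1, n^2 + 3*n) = 1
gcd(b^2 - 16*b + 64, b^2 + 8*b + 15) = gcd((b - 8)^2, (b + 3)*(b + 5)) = 1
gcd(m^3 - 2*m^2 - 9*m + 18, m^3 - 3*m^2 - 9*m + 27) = m^2 - 9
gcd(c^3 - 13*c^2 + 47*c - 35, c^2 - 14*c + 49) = c - 7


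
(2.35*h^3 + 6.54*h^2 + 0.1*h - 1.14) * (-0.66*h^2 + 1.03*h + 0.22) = -1.551*h^5 - 1.8959*h^4 + 7.1872*h^3 + 2.2942*h^2 - 1.1522*h - 0.2508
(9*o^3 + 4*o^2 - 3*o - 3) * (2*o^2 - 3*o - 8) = 18*o^5 - 19*o^4 - 90*o^3 - 29*o^2 + 33*o + 24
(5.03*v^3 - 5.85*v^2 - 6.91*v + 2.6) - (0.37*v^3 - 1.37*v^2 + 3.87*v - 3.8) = 4.66*v^3 - 4.48*v^2 - 10.78*v + 6.4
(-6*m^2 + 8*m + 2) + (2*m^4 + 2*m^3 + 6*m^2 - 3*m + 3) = 2*m^4 + 2*m^3 + 5*m + 5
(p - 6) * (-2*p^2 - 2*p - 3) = -2*p^3 + 10*p^2 + 9*p + 18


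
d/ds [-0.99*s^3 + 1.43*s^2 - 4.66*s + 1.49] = -2.97*s^2 + 2.86*s - 4.66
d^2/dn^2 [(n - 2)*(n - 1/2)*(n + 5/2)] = 6*n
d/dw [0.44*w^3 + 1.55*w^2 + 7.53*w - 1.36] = 1.32*w^2 + 3.1*w + 7.53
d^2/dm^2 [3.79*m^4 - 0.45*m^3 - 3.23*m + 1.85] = m*(45.48*m - 2.7)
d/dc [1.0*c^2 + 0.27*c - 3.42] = 2.0*c + 0.27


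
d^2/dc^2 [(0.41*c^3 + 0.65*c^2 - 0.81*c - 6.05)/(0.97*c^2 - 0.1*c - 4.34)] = (-8.88178419700125e-16*c^5 + 2.062078*c^3 - 16.66881*c^2 + 29.397048*c - 25.87022)/(0.912673*c^6 - 0.28227*c^5 - 12.221418*c^4 + 2.52488*c^3 + 54.681396*c^2 - 5.65068*c - 81.746504)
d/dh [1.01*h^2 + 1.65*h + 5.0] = 2.02*h + 1.65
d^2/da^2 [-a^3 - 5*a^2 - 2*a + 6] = -6*a - 10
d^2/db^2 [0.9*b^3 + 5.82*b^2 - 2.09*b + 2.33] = 5.4*b + 11.64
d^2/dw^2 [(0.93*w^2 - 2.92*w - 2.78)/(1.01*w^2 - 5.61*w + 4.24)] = (-8.88178419700125e-16*w^4 + 4.58156200000001*w^3 - 40.91106*w^2 + 169.538196*w - 256.648972)/(1.030301*w^6 - 17.168283*w^5 + 108.336135*w^4 - 320.704065*w^3 + 454.79724*w^2 - 302.563008*w + 76.225024)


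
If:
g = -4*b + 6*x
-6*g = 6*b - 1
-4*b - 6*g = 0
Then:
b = 1/2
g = -1/3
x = 5/18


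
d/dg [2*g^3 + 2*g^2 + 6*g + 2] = 6*g^2 + 4*g + 6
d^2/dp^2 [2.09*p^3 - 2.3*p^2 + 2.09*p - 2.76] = 12.54*p - 4.6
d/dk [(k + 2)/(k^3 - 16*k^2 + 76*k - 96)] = (k^3 - 16*k^2 + 76*k - (k + 2)*(3*k^2 - 32*k + 76) - 96)/(k^3 - 16*k^2 + 76*k - 96)^2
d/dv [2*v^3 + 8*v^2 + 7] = 2*v*(3*v + 8)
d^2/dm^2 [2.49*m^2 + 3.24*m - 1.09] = 4.98000000000000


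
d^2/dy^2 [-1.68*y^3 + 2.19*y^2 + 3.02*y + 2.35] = 4.38 - 10.08*y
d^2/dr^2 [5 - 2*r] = 0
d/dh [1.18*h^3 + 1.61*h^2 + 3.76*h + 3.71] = 3.54*h^2 + 3.22*h + 3.76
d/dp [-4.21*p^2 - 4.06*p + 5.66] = -8.42*p - 4.06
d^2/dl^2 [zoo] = 0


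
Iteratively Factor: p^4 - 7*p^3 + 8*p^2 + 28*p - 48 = (p - 4)*(p^3 - 3*p^2 - 4*p + 12) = (p - 4)*(p - 3)*(p^2 - 4) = (p - 4)*(p - 3)*(p + 2)*(p - 2)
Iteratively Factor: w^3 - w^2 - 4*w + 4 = (w + 2)*(w^2 - 3*w + 2) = (w - 2)*(w + 2)*(w - 1)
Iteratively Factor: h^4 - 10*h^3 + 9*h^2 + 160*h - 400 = (h + 4)*(h^3 - 14*h^2 + 65*h - 100) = (h - 5)*(h + 4)*(h^2 - 9*h + 20) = (h - 5)*(h - 4)*(h + 4)*(h - 5)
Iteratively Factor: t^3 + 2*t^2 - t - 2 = (t + 2)*(t^2 - 1) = (t - 1)*(t + 2)*(t + 1)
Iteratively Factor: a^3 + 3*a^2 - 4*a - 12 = (a + 2)*(a^2 + a - 6) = (a + 2)*(a + 3)*(a - 2)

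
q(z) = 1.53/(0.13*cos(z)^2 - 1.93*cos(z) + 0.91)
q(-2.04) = 0.85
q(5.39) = -6.15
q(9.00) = 0.55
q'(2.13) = -0.69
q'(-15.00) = 0.35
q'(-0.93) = 55.88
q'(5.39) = 34.00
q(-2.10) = 0.80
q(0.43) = -2.08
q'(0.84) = -19.51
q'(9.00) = -0.18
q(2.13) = 0.78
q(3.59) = 0.56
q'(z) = 1.53*(0.26*sin(z)*cos(z) - 1.93*sin(z))/(0.13*cos(z)^2 - 1.93*cos(z) + 0.91)^2 = (0.3978*cos(z) - 2.9529)*sin(z)/(0.13*cos(z)^2 - 1.93*cos(z) + 0.91)^2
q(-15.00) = 0.62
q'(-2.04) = 0.85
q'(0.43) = -1.99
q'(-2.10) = 0.74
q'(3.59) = 0.19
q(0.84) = -4.78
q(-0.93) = -7.75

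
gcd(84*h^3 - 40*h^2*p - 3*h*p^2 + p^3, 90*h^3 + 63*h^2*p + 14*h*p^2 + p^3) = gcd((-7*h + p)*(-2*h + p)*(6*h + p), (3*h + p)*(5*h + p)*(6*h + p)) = 6*h + p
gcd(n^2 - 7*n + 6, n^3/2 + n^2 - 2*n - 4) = 1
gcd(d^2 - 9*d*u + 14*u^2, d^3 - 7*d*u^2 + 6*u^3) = -d + 2*u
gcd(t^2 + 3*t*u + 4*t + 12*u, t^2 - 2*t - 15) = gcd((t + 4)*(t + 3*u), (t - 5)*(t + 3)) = 1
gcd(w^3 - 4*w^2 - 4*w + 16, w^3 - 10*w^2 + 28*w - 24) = w - 2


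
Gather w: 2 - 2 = 0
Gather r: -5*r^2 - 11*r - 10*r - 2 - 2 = -5*r^2 - 21*r - 4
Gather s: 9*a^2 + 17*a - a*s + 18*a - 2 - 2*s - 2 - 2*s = 9*a^2 + 35*a + s*(-a - 4) - 4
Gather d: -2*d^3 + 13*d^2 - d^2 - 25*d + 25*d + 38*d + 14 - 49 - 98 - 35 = -2*d^3 + 12*d^2 + 38*d - 168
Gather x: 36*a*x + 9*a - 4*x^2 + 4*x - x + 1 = 9*a - 4*x^2 + x*(36*a + 3) + 1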